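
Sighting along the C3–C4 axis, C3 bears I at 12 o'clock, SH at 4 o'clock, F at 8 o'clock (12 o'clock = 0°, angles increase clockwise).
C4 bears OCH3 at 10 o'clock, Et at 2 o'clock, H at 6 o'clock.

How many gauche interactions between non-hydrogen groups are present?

4

Non-H gauche pairs: I(0°)/OCH3(300°); I(0°)/Et(60°); SH(120°)/Et(60°); F(240°)/OCH3(300°) — 4 interactions.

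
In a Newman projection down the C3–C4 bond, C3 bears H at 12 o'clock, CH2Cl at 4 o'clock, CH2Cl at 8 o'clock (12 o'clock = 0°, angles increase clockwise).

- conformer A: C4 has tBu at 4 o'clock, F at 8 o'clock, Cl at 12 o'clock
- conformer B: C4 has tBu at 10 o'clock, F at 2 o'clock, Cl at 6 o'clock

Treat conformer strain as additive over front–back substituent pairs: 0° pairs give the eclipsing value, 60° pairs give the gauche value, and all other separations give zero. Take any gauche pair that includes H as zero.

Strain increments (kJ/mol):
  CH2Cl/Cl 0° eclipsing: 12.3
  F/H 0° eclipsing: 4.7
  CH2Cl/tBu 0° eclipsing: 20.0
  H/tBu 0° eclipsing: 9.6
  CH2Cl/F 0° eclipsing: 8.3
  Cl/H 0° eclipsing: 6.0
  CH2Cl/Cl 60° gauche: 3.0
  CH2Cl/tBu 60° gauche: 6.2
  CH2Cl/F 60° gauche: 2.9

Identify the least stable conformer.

A is eclipsed. H at 0° is eclipsed with Cl at 0° (6.0); CH2Cl at 120° is eclipsed with tBu at 120° (20.0); CH2Cl at 240° is eclipsed with F at 240° (8.3). Total 34.3 kJ/mol.
B is staggered. CH2Cl at 120° is gauche with F at 60° (2.9); CH2Cl at 120° is gauche with Cl at 180° (3.0); CH2Cl at 240° is gauche with tBu at 300° (6.2); CH2Cl at 240° is gauche with Cl at 180° (3.0). Total 15.1 kJ/mol.
A has the highest total (34.3 kJ/mol).

A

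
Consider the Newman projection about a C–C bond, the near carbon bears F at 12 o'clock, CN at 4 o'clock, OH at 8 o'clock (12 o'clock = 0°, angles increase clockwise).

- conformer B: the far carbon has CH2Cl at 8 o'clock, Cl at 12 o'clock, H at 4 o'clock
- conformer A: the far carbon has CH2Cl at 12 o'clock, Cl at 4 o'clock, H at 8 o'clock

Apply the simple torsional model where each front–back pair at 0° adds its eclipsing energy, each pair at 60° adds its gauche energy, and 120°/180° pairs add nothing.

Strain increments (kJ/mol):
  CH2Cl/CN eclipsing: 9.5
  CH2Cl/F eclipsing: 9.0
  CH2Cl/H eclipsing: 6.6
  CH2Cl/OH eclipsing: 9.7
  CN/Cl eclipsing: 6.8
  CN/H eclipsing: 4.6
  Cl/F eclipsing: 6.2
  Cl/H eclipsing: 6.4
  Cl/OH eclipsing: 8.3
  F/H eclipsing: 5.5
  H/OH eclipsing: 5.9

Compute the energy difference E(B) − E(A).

B (eclipsed): F–Cl eclipsed, CN–H eclipsed, OH–CH2Cl eclipsed; 6.2 + 4.6 + 9.7 = 20.5 kJ/mol.
A (eclipsed): F–CH2Cl eclipsed, CN–Cl eclipsed, OH–H eclipsed; 9.0 + 6.8 + 5.9 = 21.7 kJ/mol.
E(B) − E(A) = 20.5 − 21.7 = -1.2 kJ/mol.

-1.2 kJ/mol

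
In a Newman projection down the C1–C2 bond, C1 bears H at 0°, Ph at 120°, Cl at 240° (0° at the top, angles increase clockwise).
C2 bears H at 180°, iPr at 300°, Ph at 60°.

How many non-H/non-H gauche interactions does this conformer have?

2

Non-H gauche pairs: Ph(120°)/Ph(60°); Cl(240°)/iPr(300°) — 2 interactions.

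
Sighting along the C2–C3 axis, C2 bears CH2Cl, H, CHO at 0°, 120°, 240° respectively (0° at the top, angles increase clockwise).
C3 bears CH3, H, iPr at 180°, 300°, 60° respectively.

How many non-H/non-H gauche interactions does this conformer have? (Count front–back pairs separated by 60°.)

Non-H gauche pairs: CH2Cl(0°)/iPr(60°); CHO(240°)/CH3(180°) — 2 interactions.

2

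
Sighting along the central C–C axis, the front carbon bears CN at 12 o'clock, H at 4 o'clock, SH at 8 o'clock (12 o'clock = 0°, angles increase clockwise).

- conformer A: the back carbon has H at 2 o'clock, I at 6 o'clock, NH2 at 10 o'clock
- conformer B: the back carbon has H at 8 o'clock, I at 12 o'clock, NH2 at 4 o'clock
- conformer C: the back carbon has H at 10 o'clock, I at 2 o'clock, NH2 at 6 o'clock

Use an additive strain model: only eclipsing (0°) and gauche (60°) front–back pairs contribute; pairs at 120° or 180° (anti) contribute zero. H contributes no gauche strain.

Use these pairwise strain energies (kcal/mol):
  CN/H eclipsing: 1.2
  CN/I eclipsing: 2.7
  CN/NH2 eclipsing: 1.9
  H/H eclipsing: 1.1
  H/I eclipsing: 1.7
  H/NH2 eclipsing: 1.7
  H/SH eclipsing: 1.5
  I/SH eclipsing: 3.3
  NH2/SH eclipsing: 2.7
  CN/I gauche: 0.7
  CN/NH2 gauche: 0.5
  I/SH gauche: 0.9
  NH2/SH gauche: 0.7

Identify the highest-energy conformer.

A is staggered. CN at 0° is gauche with NH2 at 300° (0.5); SH at 240° is gauche with I at 180° (0.9); SH at 240° is gauche with NH2 at 300° (0.7). Total 2.1 kcal/mol.
B is eclipsed. CN at 0° is eclipsed with I at 0° (2.7); H at 120° is eclipsed with NH2 at 120° (1.7); SH at 240° is eclipsed with H at 240° (1.5). Total 5.9 kcal/mol.
C is staggered. CN at 0° is gauche with I at 60° (0.7); SH at 240° is gauche with NH2 at 180° (0.7). Total 1.4 kcal/mol.
B has the highest total (5.9 kcal/mol).

B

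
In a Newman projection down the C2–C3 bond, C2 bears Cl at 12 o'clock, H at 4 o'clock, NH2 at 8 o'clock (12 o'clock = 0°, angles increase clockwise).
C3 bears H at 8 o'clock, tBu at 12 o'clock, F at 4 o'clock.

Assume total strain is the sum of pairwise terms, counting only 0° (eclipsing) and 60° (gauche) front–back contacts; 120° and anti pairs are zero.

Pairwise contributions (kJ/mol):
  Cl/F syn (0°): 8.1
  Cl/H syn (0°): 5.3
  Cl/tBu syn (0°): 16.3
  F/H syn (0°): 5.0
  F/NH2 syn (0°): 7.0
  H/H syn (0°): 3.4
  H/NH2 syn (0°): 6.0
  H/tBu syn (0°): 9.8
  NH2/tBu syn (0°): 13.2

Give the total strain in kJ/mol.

27.3 kJ/mol

This conformer (eclipsed): Cl–tBu eclipsed, H–F eclipsed, NH2–H eclipsed; 16.3 + 5.0 + 6.0 = 27.3 kJ/mol.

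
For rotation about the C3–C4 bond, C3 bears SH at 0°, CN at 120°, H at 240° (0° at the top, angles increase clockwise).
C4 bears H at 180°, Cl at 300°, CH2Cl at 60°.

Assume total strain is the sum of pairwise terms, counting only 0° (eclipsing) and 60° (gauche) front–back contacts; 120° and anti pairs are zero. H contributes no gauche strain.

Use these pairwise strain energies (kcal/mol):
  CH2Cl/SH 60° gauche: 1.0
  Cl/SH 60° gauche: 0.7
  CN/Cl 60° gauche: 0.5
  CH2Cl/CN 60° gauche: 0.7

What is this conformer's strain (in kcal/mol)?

2.4 kcal/mol

This conformer is staggered. SH at 0° is gauche with Cl at 300° (0.7); SH at 0° is gauche with CH2Cl at 60° (1.0); CN at 120° is gauche with CH2Cl at 60° (0.7). Total 2.4 kcal/mol.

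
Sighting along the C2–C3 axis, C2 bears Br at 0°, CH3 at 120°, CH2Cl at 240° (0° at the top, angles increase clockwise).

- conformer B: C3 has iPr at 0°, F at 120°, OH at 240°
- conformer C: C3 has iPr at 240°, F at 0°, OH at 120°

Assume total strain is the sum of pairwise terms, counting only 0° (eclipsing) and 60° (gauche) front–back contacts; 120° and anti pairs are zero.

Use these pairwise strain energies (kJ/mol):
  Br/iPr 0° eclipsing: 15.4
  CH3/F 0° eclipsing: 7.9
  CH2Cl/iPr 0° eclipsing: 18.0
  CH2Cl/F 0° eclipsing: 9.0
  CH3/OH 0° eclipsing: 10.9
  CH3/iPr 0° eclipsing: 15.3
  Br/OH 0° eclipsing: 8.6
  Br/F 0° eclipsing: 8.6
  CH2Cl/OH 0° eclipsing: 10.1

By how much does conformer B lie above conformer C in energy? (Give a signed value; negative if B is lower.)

-4.1 kJ/mol

B (eclipsed): Br(0°)/iPr(0°) eclipsed 15.4; CH3(120°)/F(120°) eclipsed 7.9; CH2Cl(240°)/OH(240°) eclipsed 10.1 → 33.4 kJ/mol.
C (eclipsed): Br(0°)/F(0°) eclipsed 8.6; CH3(120°)/OH(120°) eclipsed 10.9; CH2Cl(240°)/iPr(240°) eclipsed 18.0 → 37.5 kJ/mol.
E(B) − E(C) = 33.4 − 37.5 = -4.1 kJ/mol.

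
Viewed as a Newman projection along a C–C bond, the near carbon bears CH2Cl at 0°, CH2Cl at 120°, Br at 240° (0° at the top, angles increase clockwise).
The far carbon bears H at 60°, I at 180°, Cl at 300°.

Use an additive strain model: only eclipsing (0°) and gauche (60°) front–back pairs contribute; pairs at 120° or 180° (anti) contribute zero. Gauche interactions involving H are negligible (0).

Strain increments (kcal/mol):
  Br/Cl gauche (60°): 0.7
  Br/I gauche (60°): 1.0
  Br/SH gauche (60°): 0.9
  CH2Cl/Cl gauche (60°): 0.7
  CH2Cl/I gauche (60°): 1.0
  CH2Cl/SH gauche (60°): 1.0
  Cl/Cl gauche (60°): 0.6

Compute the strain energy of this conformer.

3.4 kcal/mol

This conformer (staggered): CH2Cl–Cl gauche, CH2Cl–I gauche, Br–I gauche, Br–Cl gauche; 0.7 + 1.0 + 1.0 + 0.7 = 3.4 kcal/mol.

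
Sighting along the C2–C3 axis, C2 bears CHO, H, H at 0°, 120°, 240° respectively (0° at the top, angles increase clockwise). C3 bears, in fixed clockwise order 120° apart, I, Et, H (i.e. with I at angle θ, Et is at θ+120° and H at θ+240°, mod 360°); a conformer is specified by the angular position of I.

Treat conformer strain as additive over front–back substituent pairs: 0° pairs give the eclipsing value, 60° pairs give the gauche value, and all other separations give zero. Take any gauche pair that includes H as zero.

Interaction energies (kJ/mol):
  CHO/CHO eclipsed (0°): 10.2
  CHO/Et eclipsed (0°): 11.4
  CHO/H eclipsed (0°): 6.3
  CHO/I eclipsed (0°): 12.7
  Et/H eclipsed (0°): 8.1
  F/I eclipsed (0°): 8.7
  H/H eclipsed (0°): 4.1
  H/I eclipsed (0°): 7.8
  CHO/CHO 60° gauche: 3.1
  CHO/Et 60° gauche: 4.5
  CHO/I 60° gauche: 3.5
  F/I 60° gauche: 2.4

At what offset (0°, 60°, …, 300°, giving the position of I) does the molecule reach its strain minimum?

60°

I at 0° (eclipsed): CHO(0°)/I(0°) eclipsed 12.7; H(120°)/Et(120°) eclipsed 8.1; H(240°)/H(240°) eclipsed 4.1 → 24.9 kJ/mol.
I at 60° (staggered): CHO(0°)/I(60°) gauche 3.5 → 3.5 kJ/mol.
I at 120° (eclipsed): CHO(0°)/H(0°) eclipsed 6.3; H(120°)/I(120°) eclipsed 7.8; H(240°)/Et(240°) eclipsed 8.1 → 22.2 kJ/mol.
I at 180° (staggered): CHO(0°)/Et(300°) gauche 4.5 → 4.5 kJ/mol.
I at 240° (eclipsed): CHO(0°)/Et(0°) eclipsed 11.4; H(120°)/H(120°) eclipsed 4.1; H(240°)/I(240°) eclipsed 7.8 → 23.3 kJ/mol.
I at 300° (staggered): CHO(0°)/I(300°) gauche 3.5; CHO(0°)/Et(60°) gauche 4.5 → 8.0 kJ/mol.
The minimum (3.5 kJ/mol) occurs with I at 60°.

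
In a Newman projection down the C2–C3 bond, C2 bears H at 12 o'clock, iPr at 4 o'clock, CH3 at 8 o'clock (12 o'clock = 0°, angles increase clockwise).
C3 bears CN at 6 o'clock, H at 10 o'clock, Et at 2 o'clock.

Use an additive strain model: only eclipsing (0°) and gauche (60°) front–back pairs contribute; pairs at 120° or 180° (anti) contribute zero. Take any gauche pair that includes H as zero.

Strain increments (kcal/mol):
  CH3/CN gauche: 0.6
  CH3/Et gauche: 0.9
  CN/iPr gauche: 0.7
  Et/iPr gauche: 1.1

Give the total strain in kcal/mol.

2.4 kcal/mol

This conformer (staggered): iPr(120°)/CN(180°) gauche 0.7; iPr(120°)/Et(60°) gauche 1.1; CH3(240°)/CN(180°) gauche 0.6 → 2.4 kcal/mol.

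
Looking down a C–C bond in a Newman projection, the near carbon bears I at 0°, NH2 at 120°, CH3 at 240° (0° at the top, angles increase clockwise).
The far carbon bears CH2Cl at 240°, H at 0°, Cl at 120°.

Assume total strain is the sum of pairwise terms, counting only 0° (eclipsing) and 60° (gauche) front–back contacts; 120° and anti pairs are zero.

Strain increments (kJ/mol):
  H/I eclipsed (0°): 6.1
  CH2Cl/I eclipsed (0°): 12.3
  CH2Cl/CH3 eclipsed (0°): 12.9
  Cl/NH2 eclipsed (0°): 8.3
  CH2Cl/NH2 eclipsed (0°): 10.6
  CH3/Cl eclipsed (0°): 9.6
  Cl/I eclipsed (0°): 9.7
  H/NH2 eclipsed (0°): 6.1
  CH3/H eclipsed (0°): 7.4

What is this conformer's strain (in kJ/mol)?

27.3 kJ/mol

This conformer (eclipsed): I–H eclipsed, NH2–Cl eclipsed, CH3–CH2Cl eclipsed; 6.1 + 8.3 + 12.9 = 27.3 kJ/mol.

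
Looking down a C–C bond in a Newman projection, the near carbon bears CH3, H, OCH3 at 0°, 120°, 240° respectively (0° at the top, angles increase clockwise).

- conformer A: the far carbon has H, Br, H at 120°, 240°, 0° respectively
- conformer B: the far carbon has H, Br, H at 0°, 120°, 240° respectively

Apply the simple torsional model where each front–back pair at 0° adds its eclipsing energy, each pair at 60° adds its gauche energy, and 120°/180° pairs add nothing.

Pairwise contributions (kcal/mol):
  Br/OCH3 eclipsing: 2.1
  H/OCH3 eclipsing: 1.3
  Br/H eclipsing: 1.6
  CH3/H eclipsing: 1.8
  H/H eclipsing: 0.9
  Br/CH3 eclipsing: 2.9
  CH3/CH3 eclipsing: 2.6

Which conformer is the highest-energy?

A (eclipsed): CH3–H eclipsed, H–H eclipsed, OCH3–Br eclipsed; 1.8 + 0.9 + 2.1 = 4.8 kcal/mol.
B (eclipsed): CH3–H eclipsed, H–Br eclipsed, OCH3–H eclipsed; 1.8 + 1.6 + 1.3 = 4.7 kcal/mol.
A has the highest total (4.8 kcal/mol).

A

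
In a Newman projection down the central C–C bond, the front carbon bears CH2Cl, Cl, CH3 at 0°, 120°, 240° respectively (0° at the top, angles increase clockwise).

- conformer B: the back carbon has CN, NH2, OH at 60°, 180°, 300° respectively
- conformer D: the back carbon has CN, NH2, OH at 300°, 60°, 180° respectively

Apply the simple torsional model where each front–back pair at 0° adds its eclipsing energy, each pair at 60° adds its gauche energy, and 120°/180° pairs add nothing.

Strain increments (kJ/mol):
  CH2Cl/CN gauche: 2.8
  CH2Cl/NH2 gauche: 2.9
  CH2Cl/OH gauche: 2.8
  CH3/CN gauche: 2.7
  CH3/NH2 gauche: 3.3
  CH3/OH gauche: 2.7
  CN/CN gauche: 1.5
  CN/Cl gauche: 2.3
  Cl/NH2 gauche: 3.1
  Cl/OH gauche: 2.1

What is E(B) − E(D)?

B (staggered): CH2Cl–CN gauche, CH2Cl–OH gauche, Cl–CN gauche, Cl–NH2 gauche, CH3–NH2 gauche, CH3–OH gauche; 2.8 + 2.8 + 2.3 + 3.1 + 3.3 + 2.7 = 17.0 kJ/mol.
D (staggered): CH2Cl–CN gauche, CH2Cl–NH2 gauche, Cl–NH2 gauche, Cl–OH gauche, CH3–CN gauche, CH3–OH gauche; 2.8 + 2.9 + 3.1 + 2.1 + 2.7 + 2.7 = 16.3 kJ/mol.
E(B) − E(D) = 17.0 − 16.3 = +0.7 kJ/mol.

+0.7 kJ/mol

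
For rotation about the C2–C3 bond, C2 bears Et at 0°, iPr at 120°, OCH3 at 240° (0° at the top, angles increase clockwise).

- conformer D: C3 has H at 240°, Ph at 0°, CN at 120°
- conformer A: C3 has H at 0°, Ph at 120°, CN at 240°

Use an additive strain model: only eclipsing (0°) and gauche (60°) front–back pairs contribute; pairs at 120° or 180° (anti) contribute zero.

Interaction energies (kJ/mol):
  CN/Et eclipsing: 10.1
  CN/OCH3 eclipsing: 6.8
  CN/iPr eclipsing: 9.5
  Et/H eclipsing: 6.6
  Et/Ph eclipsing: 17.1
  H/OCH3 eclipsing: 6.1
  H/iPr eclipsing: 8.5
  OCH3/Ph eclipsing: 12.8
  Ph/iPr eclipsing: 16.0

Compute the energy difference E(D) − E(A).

+3.3 kJ/mol

D is eclipsed. Et at 0° is eclipsed with Ph at 0° (17.1); iPr at 120° is eclipsed with CN at 120° (9.5); OCH3 at 240° is eclipsed with H at 240° (6.1). Total 32.7 kJ/mol.
A is eclipsed. Et at 0° is eclipsed with H at 0° (6.6); iPr at 120° is eclipsed with Ph at 120° (16.0); OCH3 at 240° is eclipsed with CN at 240° (6.8). Total 29.4 kJ/mol.
E(D) − E(A) = 32.7 − 29.4 = +3.3 kJ/mol.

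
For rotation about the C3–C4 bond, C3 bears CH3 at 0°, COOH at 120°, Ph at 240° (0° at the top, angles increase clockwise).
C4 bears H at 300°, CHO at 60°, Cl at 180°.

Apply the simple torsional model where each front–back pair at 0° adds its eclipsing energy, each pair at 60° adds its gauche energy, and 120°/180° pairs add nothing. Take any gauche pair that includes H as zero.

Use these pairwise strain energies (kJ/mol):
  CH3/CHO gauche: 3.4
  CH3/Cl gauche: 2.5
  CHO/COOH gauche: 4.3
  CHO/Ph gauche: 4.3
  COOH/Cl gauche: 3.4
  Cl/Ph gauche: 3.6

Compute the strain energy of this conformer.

This conformer (staggered): CH3–CHO gauche, COOH–CHO gauche, COOH–Cl gauche, Ph–Cl gauche; 3.4 + 4.3 + 3.4 + 3.6 = 14.7 kJ/mol.

14.7 kJ/mol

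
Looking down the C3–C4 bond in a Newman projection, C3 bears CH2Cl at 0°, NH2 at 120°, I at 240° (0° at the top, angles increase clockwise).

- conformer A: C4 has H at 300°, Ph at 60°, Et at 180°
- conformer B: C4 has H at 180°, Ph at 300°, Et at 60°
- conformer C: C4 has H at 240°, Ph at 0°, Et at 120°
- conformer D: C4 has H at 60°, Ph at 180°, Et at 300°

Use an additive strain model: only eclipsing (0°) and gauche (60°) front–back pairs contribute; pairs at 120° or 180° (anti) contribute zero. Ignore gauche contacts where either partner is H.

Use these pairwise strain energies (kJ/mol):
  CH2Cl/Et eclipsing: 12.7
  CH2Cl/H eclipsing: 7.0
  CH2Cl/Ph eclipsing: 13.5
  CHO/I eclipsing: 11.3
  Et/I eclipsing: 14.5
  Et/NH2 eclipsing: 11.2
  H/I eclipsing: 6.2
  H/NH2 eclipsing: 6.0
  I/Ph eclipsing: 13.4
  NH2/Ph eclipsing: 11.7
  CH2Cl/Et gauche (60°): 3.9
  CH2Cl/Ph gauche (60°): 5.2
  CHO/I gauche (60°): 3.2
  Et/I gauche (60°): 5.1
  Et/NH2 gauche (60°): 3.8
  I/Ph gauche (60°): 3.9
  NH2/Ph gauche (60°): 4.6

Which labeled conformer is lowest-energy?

B

A (staggered): CH2Cl(0°)/Ph(60°) gauche 5.2; NH2(120°)/Ph(60°) gauche 4.6; NH2(120°)/Et(180°) gauche 3.8; I(240°)/Et(180°) gauche 5.1 → 18.7 kJ/mol.
B (staggered): CH2Cl(0°)/Ph(300°) gauche 5.2; CH2Cl(0°)/Et(60°) gauche 3.9; NH2(120°)/Et(60°) gauche 3.8; I(240°)/Ph(300°) gauche 3.9 → 16.8 kJ/mol.
C (eclipsed): CH2Cl(0°)/Ph(0°) eclipsed 13.5; NH2(120°)/Et(120°) eclipsed 11.2; I(240°)/H(240°) eclipsed 6.2 → 30.9 kJ/mol.
D (staggered): CH2Cl(0°)/Et(300°) gauche 3.9; NH2(120°)/Ph(180°) gauche 4.6; I(240°)/Ph(180°) gauche 3.9; I(240°)/Et(300°) gauche 5.1 → 17.5 kJ/mol.
B has the lowest total (16.8 kJ/mol).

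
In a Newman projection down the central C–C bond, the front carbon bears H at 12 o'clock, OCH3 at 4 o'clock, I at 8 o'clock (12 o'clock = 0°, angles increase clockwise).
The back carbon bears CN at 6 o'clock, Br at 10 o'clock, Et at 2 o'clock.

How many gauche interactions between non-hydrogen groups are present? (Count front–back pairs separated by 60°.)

4

Non-H gauche pairs: OCH3(120°)/CN(180°); OCH3(120°)/Et(60°); I(240°)/CN(180°); I(240°)/Br(300°) — 4 interactions.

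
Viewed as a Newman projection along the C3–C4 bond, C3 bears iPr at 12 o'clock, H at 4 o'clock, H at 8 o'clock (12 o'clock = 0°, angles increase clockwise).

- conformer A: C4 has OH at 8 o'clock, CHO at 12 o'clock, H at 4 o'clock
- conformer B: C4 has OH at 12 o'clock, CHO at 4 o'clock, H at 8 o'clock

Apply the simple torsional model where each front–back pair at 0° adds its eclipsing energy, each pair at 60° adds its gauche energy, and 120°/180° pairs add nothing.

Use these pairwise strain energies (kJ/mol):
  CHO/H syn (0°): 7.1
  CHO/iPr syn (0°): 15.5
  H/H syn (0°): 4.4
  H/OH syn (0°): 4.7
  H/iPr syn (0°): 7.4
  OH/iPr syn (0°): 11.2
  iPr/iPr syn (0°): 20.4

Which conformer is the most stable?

B

A (eclipsed): iPr–CHO eclipsed, H–H eclipsed, H–OH eclipsed; 15.5 + 4.4 + 4.7 = 24.6 kJ/mol.
B (eclipsed): iPr–OH eclipsed, H–CHO eclipsed, H–H eclipsed; 11.2 + 7.1 + 4.4 = 22.7 kJ/mol.
B has the lowest total (22.7 kJ/mol).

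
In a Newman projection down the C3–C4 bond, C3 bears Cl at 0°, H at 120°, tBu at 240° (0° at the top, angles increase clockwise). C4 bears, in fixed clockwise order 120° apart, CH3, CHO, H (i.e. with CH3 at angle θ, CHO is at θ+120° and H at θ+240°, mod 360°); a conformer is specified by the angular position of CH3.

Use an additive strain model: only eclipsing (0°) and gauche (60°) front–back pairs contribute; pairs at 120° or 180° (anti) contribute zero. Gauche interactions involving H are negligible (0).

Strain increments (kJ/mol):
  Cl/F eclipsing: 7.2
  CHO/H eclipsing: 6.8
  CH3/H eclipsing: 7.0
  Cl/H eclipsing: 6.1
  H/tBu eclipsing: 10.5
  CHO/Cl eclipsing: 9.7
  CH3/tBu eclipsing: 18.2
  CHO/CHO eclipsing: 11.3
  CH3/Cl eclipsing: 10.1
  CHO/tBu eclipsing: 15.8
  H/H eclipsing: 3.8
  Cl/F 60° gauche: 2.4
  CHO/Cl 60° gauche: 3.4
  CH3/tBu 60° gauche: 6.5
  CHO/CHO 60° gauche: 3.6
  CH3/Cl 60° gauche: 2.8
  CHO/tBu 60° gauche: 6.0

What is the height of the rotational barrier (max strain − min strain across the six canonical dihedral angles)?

CH3 at 0° (eclipsed): Cl–CH3 eclipsed, H–CHO eclipsed, tBu–H eclipsed; 10.1 + 6.8 + 10.5 = 27.4 kJ/mol.
CH3 at 60° (staggered): Cl–CH3 gauche, tBu–CHO gauche; 2.8 + 6.0 = 8.8 kJ/mol.
CH3 at 120° (eclipsed): Cl–H eclipsed, H–CH3 eclipsed, tBu–CHO eclipsed; 6.1 + 7.0 + 15.8 = 28.9 kJ/mol.
CH3 at 180° (staggered): Cl–CHO gauche, tBu–CH3 gauche, tBu–CHO gauche; 3.4 + 6.5 + 6.0 = 15.9 kJ/mol.
CH3 at 240° (eclipsed): Cl–CHO eclipsed, H–H eclipsed, tBu–CH3 eclipsed; 9.7 + 3.8 + 18.2 = 31.7 kJ/mol.
CH3 at 300° (staggered): Cl–CH3 gauche, Cl–CHO gauche, tBu–CH3 gauche; 2.8 + 3.4 + 6.5 = 12.7 kJ/mol.
Max at 240° (31.7 kJ/mol), min at 60° (8.8 kJ/mol); barrier = 22.9 kJ/mol.

22.9 kJ/mol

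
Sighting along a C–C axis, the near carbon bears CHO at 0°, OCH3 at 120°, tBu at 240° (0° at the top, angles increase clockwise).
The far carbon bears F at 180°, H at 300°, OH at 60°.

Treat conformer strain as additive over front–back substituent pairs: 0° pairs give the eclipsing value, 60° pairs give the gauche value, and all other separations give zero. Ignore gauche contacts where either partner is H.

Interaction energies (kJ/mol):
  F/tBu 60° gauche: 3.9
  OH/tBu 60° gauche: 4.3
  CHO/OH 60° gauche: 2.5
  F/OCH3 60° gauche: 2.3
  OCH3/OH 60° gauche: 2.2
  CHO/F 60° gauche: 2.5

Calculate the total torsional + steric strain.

10.9 kJ/mol

This conformer is staggered. CHO at 0° is gauche with OH at 60° (2.5); OCH3 at 120° is gauche with F at 180° (2.3); OCH3 at 120° is gauche with OH at 60° (2.2); tBu at 240° is gauche with F at 180° (3.9). Total 10.9 kJ/mol.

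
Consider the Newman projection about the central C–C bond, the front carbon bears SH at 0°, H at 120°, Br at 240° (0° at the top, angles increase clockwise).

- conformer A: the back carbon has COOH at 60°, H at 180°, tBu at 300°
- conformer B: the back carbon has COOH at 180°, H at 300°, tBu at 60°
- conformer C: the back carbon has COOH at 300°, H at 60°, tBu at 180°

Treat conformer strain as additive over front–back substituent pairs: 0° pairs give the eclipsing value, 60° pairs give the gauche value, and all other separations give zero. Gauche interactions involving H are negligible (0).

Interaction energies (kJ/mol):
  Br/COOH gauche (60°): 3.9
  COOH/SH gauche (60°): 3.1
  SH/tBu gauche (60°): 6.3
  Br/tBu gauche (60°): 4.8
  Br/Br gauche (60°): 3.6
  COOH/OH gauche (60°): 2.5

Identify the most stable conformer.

A (staggered): SH–COOH gauche, SH–tBu gauche, Br–tBu gauche; 3.1 + 6.3 + 4.8 = 14.2 kJ/mol.
B (staggered): SH–tBu gauche, Br–COOH gauche; 6.3 + 3.9 = 10.2 kJ/mol.
C (staggered): SH–COOH gauche, Br–COOH gauche, Br–tBu gauche; 3.1 + 3.9 + 4.8 = 11.8 kJ/mol.
B has the lowest total (10.2 kJ/mol).

B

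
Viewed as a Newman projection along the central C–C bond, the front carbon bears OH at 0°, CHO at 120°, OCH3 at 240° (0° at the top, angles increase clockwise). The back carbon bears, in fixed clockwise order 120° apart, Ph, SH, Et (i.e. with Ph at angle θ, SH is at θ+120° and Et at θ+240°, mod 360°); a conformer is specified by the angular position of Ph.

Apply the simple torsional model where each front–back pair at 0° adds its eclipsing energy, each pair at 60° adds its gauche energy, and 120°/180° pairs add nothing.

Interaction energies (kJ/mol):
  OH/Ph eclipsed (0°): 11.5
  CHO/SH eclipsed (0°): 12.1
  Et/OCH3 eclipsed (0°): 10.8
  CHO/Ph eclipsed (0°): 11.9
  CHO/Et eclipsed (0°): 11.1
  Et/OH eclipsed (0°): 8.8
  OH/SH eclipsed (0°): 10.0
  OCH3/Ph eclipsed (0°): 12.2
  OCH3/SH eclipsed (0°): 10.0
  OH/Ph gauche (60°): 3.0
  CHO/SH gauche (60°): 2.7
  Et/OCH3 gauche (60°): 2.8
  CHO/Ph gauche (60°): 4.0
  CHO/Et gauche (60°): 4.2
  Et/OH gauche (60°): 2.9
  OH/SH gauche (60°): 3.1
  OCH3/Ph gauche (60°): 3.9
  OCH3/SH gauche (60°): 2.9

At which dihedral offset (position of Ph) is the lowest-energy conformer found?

Ph at 0° (eclipsed): OH(0°)/Ph(0°) eclipsed 11.5; CHO(120°)/SH(120°) eclipsed 12.1; OCH3(240°)/Et(240°) eclipsed 10.8 → 34.4 kJ/mol.
Ph at 60° (staggered): OH(0°)/Ph(60°) gauche 3.0; OH(0°)/Et(300°) gauche 2.9; CHO(120°)/Ph(60°) gauche 4.0; CHO(120°)/SH(180°) gauche 2.7; OCH3(240°)/SH(180°) gauche 2.9; OCH3(240°)/Et(300°) gauche 2.8 → 18.3 kJ/mol.
Ph at 120° (eclipsed): OH(0°)/Et(0°) eclipsed 8.8; CHO(120°)/Ph(120°) eclipsed 11.9; OCH3(240°)/SH(240°) eclipsed 10.0 → 30.7 kJ/mol.
Ph at 180° (staggered): OH(0°)/SH(300°) gauche 3.1; OH(0°)/Et(60°) gauche 2.9; CHO(120°)/Ph(180°) gauche 4.0; CHO(120°)/Et(60°) gauche 4.2; OCH3(240°)/Ph(180°) gauche 3.9; OCH3(240°)/SH(300°) gauche 2.9 → 21.0 kJ/mol.
Ph at 240° (eclipsed): OH(0°)/SH(0°) eclipsed 10.0; CHO(120°)/Et(120°) eclipsed 11.1; OCH3(240°)/Ph(240°) eclipsed 12.2 → 33.3 kJ/mol.
Ph at 300° (staggered): OH(0°)/Ph(300°) gauche 3.0; OH(0°)/SH(60°) gauche 3.1; CHO(120°)/SH(60°) gauche 2.7; CHO(120°)/Et(180°) gauche 4.2; OCH3(240°)/Ph(300°) gauche 3.9; OCH3(240°)/Et(180°) gauche 2.8 → 19.7 kJ/mol.
The minimum (18.3 kJ/mol) occurs with Ph at 60°.

60°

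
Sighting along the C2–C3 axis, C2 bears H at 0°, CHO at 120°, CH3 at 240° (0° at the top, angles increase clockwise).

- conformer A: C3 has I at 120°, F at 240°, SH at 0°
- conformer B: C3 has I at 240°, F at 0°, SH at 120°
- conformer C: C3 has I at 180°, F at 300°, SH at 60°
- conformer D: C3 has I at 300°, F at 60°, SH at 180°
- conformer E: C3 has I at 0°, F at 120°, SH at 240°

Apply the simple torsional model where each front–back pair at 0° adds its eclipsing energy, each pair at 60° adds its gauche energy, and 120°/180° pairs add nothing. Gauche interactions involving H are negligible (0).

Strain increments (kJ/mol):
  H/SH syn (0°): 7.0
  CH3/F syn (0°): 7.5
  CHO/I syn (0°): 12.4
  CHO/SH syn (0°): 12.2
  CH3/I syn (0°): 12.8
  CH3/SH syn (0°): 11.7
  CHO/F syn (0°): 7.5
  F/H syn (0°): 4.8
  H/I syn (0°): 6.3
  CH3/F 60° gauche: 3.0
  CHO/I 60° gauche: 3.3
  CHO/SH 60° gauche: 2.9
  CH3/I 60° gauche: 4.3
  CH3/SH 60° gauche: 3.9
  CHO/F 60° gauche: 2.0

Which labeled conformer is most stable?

A (eclipsed): H(0°)/SH(0°) eclipsed 7.0; CHO(120°)/I(120°) eclipsed 12.4; CH3(240°)/F(240°) eclipsed 7.5 → 26.9 kJ/mol.
B (eclipsed): H(0°)/F(0°) eclipsed 4.8; CHO(120°)/SH(120°) eclipsed 12.2; CH3(240°)/I(240°) eclipsed 12.8 → 29.8 kJ/mol.
C (staggered): CHO(120°)/I(180°) gauche 3.3; CHO(120°)/SH(60°) gauche 2.9; CH3(240°)/I(180°) gauche 4.3; CH3(240°)/F(300°) gauche 3.0 → 13.5 kJ/mol.
D (staggered): CHO(120°)/F(60°) gauche 2.0; CHO(120°)/SH(180°) gauche 2.9; CH3(240°)/I(300°) gauche 4.3; CH3(240°)/SH(180°) gauche 3.9 → 13.1 kJ/mol.
E (eclipsed): H(0°)/I(0°) eclipsed 6.3; CHO(120°)/F(120°) eclipsed 7.5; CH3(240°)/SH(240°) eclipsed 11.7 → 25.5 kJ/mol.
D has the lowest total (13.1 kJ/mol).

D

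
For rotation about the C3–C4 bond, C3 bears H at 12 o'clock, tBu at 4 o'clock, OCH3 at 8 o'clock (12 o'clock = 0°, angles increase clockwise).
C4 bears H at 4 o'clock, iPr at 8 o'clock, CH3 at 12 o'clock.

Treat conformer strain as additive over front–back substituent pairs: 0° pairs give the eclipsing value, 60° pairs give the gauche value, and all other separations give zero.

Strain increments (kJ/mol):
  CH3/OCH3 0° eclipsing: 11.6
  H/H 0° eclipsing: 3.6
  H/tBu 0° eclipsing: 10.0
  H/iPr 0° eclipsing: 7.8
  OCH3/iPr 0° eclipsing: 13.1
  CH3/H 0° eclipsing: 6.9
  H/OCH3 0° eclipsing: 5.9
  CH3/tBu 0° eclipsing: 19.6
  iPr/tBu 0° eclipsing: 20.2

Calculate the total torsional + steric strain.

This conformer (eclipsed): H–CH3 eclipsed, tBu–H eclipsed, OCH3–iPr eclipsed; 6.9 + 10.0 + 13.1 = 30.0 kJ/mol.

30.0 kJ/mol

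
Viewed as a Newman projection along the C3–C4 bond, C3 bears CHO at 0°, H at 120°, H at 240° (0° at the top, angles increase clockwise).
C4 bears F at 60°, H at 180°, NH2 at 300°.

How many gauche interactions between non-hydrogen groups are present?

Non-H gauche pairs: CHO(0°)/F(60°); CHO(0°)/NH2(300°) — 2 interactions.

2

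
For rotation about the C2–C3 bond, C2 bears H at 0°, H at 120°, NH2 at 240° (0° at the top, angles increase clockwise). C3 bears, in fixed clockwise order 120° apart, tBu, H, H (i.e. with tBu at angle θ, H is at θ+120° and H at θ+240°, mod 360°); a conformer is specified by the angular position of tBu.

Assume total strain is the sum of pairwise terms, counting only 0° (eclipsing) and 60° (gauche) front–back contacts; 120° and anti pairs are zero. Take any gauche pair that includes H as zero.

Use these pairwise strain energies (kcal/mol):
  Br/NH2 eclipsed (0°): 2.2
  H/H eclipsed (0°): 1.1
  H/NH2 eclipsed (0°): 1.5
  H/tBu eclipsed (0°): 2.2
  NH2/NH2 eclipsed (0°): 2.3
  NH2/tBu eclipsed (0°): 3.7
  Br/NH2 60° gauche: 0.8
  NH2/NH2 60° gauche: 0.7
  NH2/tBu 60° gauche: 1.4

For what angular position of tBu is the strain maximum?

tBu at 0° (eclipsed): H–tBu eclipsed, H–H eclipsed, NH2–H eclipsed; 2.2 + 1.1 + 1.5 = 4.8 kcal/mol.
tBu at 60° (staggered): no non-H gauche contacts → 0.0 kcal/mol.
tBu at 120° (eclipsed): H–H eclipsed, H–tBu eclipsed, NH2–H eclipsed; 1.1 + 2.2 + 1.5 = 4.8 kcal/mol.
tBu at 180° (staggered): NH2–tBu gauche; 1.4 = 1.4 kcal/mol.
tBu at 240° (eclipsed): H–H eclipsed, H–H eclipsed, NH2–tBu eclipsed; 1.1 + 1.1 + 3.7 = 5.9 kcal/mol.
tBu at 300° (staggered): NH2–tBu gauche; 1.4 = 1.4 kcal/mol.
The maximum (5.9 kcal/mol) occurs with tBu at 240°.

240°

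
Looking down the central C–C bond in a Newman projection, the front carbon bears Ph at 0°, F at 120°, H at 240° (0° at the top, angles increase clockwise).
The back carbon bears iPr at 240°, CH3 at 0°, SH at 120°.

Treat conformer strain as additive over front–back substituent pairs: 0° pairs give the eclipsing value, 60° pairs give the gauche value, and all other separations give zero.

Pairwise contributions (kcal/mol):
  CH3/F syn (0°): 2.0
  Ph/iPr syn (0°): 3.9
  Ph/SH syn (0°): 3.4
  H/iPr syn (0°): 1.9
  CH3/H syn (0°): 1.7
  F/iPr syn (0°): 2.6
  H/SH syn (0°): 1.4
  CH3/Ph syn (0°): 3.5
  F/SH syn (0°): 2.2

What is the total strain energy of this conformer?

7.6 kcal/mol

This conformer (eclipsed): Ph–CH3 eclipsed, F–SH eclipsed, H–iPr eclipsed; 3.5 + 2.2 + 1.9 = 7.6 kcal/mol.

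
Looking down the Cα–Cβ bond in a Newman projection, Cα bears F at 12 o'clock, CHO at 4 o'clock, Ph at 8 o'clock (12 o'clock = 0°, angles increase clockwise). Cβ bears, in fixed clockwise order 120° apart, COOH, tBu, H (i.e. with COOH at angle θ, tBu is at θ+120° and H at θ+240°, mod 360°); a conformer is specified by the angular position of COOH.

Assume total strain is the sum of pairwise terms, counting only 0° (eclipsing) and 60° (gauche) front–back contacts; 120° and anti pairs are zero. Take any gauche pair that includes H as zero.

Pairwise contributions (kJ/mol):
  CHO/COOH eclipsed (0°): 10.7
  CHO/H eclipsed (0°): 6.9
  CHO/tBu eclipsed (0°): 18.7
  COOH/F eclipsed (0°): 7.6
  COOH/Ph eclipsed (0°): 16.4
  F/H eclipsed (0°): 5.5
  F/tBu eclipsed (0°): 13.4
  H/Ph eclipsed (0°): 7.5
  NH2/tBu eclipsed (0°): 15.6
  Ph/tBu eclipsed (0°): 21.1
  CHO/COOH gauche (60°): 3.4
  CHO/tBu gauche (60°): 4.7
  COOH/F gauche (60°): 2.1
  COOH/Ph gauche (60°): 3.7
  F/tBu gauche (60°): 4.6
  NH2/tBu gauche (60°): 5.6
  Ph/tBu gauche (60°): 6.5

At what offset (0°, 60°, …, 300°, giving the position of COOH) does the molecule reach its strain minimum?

COOH at 0° (eclipsed): F(0°)/COOH(0°) eclipsed 7.6; CHO(120°)/tBu(120°) eclipsed 18.7; Ph(240°)/H(240°) eclipsed 7.5 → 33.8 kJ/mol.
COOH at 60° (staggered): F(0°)/COOH(60°) gauche 2.1; CHO(120°)/COOH(60°) gauche 3.4; CHO(120°)/tBu(180°) gauche 4.7; Ph(240°)/tBu(180°) gauche 6.5 → 16.7 kJ/mol.
COOH at 120° (eclipsed): F(0°)/H(0°) eclipsed 5.5; CHO(120°)/COOH(120°) eclipsed 10.7; Ph(240°)/tBu(240°) eclipsed 21.1 → 37.3 kJ/mol.
COOH at 180° (staggered): F(0°)/tBu(300°) gauche 4.6; CHO(120°)/COOH(180°) gauche 3.4; Ph(240°)/COOH(180°) gauche 3.7; Ph(240°)/tBu(300°) gauche 6.5 → 18.2 kJ/mol.
COOH at 240° (eclipsed): F(0°)/tBu(0°) eclipsed 13.4; CHO(120°)/H(120°) eclipsed 6.9; Ph(240°)/COOH(240°) eclipsed 16.4 → 36.7 kJ/mol.
COOH at 300° (staggered): F(0°)/COOH(300°) gauche 2.1; F(0°)/tBu(60°) gauche 4.6; CHO(120°)/tBu(60°) gauche 4.7; Ph(240°)/COOH(300°) gauche 3.7 → 15.1 kJ/mol.
The minimum (15.1 kJ/mol) occurs with COOH at 300°.

300°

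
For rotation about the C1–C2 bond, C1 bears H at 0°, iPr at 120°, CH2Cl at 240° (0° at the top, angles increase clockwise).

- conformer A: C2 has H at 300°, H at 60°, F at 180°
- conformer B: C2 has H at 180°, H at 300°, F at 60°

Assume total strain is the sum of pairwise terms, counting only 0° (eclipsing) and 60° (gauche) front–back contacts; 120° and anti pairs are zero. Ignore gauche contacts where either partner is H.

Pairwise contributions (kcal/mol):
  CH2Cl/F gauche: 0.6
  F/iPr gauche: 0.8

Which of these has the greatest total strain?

A is staggered. iPr at 120° is gauche with F at 180° (0.8); CH2Cl at 240° is gauche with F at 180° (0.6). Total 1.4 kcal/mol.
B is staggered. iPr at 120° is gauche with F at 60° (0.8). Total 0.8 kcal/mol.
A has the highest total (1.4 kcal/mol).

A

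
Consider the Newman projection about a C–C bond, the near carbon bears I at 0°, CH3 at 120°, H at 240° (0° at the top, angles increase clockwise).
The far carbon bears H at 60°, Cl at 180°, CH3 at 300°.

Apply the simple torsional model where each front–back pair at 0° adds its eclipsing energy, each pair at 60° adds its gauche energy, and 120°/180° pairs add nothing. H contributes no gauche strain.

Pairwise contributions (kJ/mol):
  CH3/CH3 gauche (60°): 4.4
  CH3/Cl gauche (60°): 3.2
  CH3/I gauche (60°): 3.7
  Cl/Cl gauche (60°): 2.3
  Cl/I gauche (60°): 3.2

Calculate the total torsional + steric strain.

This conformer (staggered): I–CH3 gauche, CH3–Cl gauche; 3.7 + 3.2 = 6.9 kJ/mol.

6.9 kJ/mol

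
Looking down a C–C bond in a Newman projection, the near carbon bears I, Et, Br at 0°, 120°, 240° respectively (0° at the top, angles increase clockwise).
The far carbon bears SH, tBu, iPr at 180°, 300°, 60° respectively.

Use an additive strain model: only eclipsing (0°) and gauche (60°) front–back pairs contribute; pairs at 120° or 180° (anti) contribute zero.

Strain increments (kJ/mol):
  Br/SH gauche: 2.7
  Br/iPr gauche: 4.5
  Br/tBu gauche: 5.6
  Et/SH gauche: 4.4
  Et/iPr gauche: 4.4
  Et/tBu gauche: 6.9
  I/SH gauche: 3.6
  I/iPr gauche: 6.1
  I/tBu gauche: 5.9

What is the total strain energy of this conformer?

This conformer (staggered): I–tBu gauche, I–iPr gauche, Et–SH gauche, Et–iPr gauche, Br–SH gauche, Br–tBu gauche; 5.9 + 6.1 + 4.4 + 4.4 + 2.7 + 5.6 = 29.1 kJ/mol.

29.1 kJ/mol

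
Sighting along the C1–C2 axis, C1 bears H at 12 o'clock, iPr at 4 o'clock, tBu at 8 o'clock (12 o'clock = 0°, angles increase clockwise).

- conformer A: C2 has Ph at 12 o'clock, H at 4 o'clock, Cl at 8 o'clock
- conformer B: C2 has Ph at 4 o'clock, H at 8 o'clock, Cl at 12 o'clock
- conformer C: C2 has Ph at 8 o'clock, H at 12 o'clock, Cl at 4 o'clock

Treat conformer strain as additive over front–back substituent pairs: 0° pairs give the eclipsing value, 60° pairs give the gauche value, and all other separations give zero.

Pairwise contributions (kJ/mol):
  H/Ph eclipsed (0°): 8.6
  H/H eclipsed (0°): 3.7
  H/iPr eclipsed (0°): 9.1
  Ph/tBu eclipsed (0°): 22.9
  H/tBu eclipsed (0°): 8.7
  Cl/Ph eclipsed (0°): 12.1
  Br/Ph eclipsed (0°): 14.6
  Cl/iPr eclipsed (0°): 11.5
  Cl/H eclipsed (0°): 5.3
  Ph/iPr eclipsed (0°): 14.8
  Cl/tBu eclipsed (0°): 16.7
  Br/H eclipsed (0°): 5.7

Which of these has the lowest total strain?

B

A (eclipsed): H–Ph eclipsed, iPr–H eclipsed, tBu–Cl eclipsed; 8.6 + 9.1 + 16.7 = 34.4 kJ/mol.
B (eclipsed): H–Cl eclipsed, iPr–Ph eclipsed, tBu–H eclipsed; 5.3 + 14.8 + 8.7 = 28.8 kJ/mol.
C (eclipsed): H–H eclipsed, iPr–Cl eclipsed, tBu–Ph eclipsed; 3.7 + 11.5 + 22.9 = 38.1 kJ/mol.
B has the lowest total (28.8 kJ/mol).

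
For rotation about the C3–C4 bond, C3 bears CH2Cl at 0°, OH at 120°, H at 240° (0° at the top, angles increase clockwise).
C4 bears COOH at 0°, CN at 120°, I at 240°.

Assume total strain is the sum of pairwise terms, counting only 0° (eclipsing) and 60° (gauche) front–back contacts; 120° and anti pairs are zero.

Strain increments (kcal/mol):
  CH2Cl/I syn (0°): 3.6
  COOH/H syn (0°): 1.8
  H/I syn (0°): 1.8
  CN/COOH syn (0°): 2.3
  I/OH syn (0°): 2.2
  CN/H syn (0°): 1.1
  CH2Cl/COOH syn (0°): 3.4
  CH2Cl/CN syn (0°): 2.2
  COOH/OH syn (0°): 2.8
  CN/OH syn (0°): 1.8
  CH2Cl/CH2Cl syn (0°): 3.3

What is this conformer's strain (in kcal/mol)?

7.0 kcal/mol

This conformer (eclipsed): CH2Cl(0°)/COOH(0°) eclipsed 3.4; OH(120°)/CN(120°) eclipsed 1.8; H(240°)/I(240°) eclipsed 1.8 → 7.0 kcal/mol.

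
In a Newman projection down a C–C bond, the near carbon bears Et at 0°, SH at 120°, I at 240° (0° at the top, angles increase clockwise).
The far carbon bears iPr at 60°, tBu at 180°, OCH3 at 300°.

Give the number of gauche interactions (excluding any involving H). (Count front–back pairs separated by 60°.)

Non-H gauche pairs: Et(0°)/iPr(60°); Et(0°)/OCH3(300°); SH(120°)/iPr(60°); SH(120°)/tBu(180°); I(240°)/tBu(180°); I(240°)/OCH3(300°) — 6 interactions.

6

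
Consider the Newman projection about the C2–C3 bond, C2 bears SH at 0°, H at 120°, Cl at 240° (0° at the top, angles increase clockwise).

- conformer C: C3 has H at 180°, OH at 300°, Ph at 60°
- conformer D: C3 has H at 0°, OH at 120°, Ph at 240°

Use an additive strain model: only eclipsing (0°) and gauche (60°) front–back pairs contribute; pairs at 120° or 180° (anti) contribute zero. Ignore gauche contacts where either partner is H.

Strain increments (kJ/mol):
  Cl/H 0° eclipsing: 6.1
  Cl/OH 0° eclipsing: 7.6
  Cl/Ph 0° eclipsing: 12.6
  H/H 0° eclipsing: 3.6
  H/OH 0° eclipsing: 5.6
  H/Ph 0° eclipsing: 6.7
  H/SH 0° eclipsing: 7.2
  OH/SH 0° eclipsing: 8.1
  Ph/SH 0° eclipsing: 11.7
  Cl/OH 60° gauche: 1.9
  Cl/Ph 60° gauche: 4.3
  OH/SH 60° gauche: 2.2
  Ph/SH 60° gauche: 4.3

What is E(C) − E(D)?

-17.0 kJ/mol

C (staggered): SH(0°)/OH(300°) gauche 2.2; SH(0°)/Ph(60°) gauche 4.3; Cl(240°)/OH(300°) gauche 1.9 → 8.4 kJ/mol.
D (eclipsed): SH(0°)/H(0°) eclipsed 7.2; H(120°)/OH(120°) eclipsed 5.6; Cl(240°)/Ph(240°) eclipsed 12.6 → 25.4 kJ/mol.
E(C) − E(D) = 8.4 − 25.4 = -17.0 kJ/mol.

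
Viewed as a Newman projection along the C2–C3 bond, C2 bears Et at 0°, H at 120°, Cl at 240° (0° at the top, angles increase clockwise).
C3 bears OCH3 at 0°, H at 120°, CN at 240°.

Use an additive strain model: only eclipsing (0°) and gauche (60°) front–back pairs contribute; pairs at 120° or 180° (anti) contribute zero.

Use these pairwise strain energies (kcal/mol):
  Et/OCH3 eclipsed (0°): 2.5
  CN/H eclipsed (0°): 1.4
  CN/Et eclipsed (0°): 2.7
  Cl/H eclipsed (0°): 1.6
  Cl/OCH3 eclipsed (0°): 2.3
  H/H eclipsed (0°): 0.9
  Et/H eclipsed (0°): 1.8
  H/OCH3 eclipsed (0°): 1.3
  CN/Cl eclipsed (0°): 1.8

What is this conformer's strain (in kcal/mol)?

5.2 kcal/mol

This conformer is eclipsed. Et at 0° is eclipsed with OCH3 at 0° (2.5); H at 120° is eclipsed with H at 120° (0.9); Cl at 240° is eclipsed with CN at 240° (1.8). Total 5.2 kcal/mol.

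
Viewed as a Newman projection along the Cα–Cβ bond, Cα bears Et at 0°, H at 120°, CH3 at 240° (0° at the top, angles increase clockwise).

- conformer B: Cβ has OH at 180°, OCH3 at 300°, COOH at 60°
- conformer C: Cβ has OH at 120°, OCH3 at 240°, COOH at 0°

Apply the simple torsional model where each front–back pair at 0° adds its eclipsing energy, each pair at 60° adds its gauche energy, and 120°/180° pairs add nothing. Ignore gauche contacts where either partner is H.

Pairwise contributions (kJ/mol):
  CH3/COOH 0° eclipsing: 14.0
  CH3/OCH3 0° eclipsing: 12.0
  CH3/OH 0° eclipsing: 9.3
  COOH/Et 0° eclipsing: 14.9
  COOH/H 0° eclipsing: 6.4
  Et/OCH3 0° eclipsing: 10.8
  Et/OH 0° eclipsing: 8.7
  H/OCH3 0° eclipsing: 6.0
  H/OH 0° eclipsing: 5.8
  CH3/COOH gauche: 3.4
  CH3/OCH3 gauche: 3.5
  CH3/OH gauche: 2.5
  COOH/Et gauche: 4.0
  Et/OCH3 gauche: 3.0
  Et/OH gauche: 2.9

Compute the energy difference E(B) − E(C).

B (staggered): Et(0°)/OCH3(300°) gauche 3.0; Et(0°)/COOH(60°) gauche 4.0; CH3(240°)/OH(180°) gauche 2.5; CH3(240°)/OCH3(300°) gauche 3.5 → 13.0 kJ/mol.
C (eclipsed): Et(0°)/COOH(0°) eclipsed 14.9; H(120°)/OH(120°) eclipsed 5.8; CH3(240°)/OCH3(240°) eclipsed 12.0 → 32.7 kJ/mol.
E(B) − E(C) = 13.0 − 32.7 = -19.7 kJ/mol.

-19.7 kJ/mol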